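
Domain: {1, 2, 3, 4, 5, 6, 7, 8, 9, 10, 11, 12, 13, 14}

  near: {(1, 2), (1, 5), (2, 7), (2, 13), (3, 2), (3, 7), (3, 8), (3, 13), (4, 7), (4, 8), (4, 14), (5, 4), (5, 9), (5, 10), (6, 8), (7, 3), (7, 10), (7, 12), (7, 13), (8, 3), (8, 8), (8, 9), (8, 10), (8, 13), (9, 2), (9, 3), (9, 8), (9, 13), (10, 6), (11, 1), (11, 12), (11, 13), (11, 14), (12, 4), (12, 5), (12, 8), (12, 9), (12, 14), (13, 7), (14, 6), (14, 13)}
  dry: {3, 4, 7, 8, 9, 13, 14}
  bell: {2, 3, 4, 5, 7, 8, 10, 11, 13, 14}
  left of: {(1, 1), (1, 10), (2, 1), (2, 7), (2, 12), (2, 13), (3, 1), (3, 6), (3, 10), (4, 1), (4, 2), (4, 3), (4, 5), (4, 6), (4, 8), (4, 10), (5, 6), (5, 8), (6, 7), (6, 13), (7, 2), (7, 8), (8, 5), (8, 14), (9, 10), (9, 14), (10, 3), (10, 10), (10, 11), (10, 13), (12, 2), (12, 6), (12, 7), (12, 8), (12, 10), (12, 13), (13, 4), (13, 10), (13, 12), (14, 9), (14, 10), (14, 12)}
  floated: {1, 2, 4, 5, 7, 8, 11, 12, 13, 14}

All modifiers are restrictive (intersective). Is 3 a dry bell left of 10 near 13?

yes

⟦left of 10⟧ = {x : ⟨x, 10⟩ ∈ ⟦left of⟧} = {1, 3, 4, 9, 10, 12, 13, 14}
⟦near 13⟧ = {x : ⟨x, 13⟩ ∈ ⟦near⟧} = {2, 3, 7, 8, 9, 11, 14}
⟦bell⟧ = {2, 3, 4, 5, 7, 8, 10, 11, 13, 14}
… ∩ ⟦left of 10⟧ = {2, 3, 4, 5, 7, 8, 10, 11, 13, 14} ∩ {1, 3, 4, 9, 10, 12, 13, 14} = {3, 4, 10, 13, 14}
… ∩ ⟦near 13⟧ = {3, 4, 10, 13, 14} ∩ {2, 3, 7, 8, 9, 11, 14} = {3, 14}
… ∩ ⟦dry⟧ = {3, 14} ∩ {3, 4, 7, 8, 9, 13, 14} = {3, 14}
⟦dry bell left of 10 near 13⟧ = {3, 14}; 3 ∈ this set.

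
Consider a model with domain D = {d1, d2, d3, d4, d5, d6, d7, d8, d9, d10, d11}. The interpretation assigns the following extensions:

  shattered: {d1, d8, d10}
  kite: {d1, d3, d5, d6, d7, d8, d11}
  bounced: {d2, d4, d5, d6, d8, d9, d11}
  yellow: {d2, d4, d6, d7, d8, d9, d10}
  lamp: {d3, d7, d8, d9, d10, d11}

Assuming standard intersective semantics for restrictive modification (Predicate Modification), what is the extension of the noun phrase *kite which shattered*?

{d1, d8}

⟦which shattered⟧ = ⟦shattered⟧ = {d1, d8, d10}
⟦kite⟧ = {d1, d3, d5, d6, d7, d8, d11}
… ∩ ⟦which shattered⟧ = {d1, d3, d5, d6, d7, d8, d11} ∩ {d1, d8, d10} = {d1, d8}
So ⟦kite which shattered⟧ = {d1, d8}.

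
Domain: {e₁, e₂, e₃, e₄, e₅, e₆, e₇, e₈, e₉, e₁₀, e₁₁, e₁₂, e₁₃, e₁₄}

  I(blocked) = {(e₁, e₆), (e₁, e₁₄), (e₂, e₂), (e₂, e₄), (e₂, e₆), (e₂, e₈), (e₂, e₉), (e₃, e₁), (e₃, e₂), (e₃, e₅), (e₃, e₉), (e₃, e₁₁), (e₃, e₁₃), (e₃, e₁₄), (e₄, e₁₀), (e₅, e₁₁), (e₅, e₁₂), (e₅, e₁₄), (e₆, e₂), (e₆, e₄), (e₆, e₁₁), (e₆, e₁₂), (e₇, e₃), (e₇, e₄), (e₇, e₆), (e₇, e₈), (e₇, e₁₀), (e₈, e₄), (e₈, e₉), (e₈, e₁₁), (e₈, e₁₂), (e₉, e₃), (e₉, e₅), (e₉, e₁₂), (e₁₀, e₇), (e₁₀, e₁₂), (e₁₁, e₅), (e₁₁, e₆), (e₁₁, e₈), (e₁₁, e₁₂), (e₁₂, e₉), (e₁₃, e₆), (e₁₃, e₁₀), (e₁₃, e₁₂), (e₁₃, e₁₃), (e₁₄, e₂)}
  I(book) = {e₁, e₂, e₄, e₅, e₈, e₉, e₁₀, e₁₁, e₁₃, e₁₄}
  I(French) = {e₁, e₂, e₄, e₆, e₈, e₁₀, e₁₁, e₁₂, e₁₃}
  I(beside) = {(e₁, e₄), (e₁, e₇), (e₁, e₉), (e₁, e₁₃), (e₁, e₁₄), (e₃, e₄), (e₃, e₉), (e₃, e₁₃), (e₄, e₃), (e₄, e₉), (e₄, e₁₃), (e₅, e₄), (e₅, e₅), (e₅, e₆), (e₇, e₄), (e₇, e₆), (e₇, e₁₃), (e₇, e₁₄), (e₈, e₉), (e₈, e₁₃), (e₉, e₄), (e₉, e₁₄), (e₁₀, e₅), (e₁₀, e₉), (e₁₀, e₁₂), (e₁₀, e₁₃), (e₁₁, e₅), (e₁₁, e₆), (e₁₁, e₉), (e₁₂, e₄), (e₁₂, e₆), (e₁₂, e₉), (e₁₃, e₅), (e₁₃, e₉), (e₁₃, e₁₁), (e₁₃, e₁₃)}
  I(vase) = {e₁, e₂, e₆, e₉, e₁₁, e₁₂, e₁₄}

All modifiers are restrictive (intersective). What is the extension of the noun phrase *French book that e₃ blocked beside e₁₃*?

⟦that e₃ blocked⟧ = {x : ⟨e₃, x⟩ ∈ ⟦blocked⟧} = {e₁, e₂, e₅, e₉, e₁₁, e₁₃, e₁₄}
⟦beside e₁₃⟧ = {x : ⟨x, e₁₃⟩ ∈ ⟦beside⟧} = {e₁, e₃, e₄, e₇, e₈, e₁₀, e₁₃}
⟦book⟧ = {e₁, e₂, e₄, e₅, e₈, e₉, e₁₀, e₁₁, e₁₃, e₁₄}
… ∩ ⟦that e₃ blocked⟧ = {e₁, e₂, e₄, e₅, e₈, e₉, e₁₀, e₁₁, e₁₃, e₁₄} ∩ {e₁, e₂, e₅, e₉, e₁₁, e₁₃, e₁₄} = {e₁, e₂, e₅, e₉, e₁₁, e₁₃, e₁₄}
… ∩ ⟦beside e₁₃⟧ = {e₁, e₂, e₅, e₉, e₁₁, e₁₃, e₁₄} ∩ {e₁, e₃, e₄, e₇, e₈, e₁₀, e₁₃} = {e₁, e₁₃}
… ∩ ⟦French⟧ = {e₁, e₁₃} ∩ {e₁, e₂, e₄, e₆, e₈, e₁₀, e₁₁, e₁₂, e₁₃} = {e₁, e₁₃}
So ⟦French book that e₃ blocked beside e₁₃⟧ = {e₁, e₁₃}.

{e₁, e₁₃}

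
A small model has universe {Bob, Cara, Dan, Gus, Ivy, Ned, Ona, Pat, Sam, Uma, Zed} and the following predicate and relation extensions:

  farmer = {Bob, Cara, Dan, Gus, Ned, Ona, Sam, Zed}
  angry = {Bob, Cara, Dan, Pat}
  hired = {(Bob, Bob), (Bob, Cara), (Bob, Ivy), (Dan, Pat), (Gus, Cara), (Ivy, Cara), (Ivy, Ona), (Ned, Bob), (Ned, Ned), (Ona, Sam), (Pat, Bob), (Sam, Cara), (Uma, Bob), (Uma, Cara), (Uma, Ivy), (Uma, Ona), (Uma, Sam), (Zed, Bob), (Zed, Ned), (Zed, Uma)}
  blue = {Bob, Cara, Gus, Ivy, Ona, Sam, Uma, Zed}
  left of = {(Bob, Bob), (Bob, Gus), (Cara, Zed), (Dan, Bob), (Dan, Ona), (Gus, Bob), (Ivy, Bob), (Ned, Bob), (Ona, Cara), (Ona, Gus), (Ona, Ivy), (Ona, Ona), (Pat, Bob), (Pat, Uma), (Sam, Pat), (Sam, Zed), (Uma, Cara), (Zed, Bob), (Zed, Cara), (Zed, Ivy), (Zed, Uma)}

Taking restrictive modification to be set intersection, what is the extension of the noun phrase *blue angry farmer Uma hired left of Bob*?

{Bob}

⟦Uma hired⟧ = {x : ⟨Uma, x⟩ ∈ ⟦hired⟧} = {Bob, Cara, Ivy, Ona, Sam}
⟦left of Bob⟧ = {x : ⟨x, Bob⟩ ∈ ⟦left of⟧} = {Bob, Dan, Gus, Ivy, Ned, Pat, Zed}
⟦farmer⟧ = {Bob, Cara, Dan, Gus, Ned, Ona, Sam, Zed}
… ∩ ⟦Uma hired⟧ = {Bob, Cara, Dan, Gus, Ned, Ona, Sam, Zed} ∩ {Bob, Cara, Ivy, Ona, Sam} = {Bob, Cara, Ona, Sam}
… ∩ ⟦left of Bob⟧ = {Bob, Cara, Ona, Sam} ∩ {Bob, Dan, Gus, Ivy, Ned, Pat, Zed} = {Bob}
… ∩ ⟦blue⟧ = {Bob} ∩ {Bob, Cara, Gus, Ivy, Ona, Sam, Uma, Zed} = {Bob}
… ∩ ⟦angry⟧ = {Bob} ∩ {Bob, Cara, Dan, Pat} = {Bob}
So ⟦blue angry farmer Uma hired left of Bob⟧ = {Bob}.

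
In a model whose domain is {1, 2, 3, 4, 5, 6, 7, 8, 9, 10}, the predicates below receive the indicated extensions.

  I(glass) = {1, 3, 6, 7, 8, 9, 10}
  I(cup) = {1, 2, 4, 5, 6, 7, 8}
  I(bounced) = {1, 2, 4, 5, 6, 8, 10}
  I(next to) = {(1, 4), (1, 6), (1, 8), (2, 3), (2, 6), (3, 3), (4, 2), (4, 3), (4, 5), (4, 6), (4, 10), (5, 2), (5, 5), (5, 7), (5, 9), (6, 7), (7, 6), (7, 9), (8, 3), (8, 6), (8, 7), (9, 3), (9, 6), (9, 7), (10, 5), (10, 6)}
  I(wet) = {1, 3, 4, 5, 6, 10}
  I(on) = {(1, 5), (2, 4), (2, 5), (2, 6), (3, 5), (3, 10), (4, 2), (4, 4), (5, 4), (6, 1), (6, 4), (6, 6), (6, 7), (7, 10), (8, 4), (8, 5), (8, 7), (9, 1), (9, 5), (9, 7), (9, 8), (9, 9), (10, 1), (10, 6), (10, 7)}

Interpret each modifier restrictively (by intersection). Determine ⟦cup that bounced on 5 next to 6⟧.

{1, 2, 8}

⟦that bounced⟧ = ⟦bounced⟧ = {1, 2, 4, 5, 6, 8, 10}
⟦on 5⟧ = {x : ⟨x, 5⟩ ∈ ⟦on⟧} = {1, 2, 3, 8, 9}
⟦next to 6⟧ = {x : ⟨x, 6⟩ ∈ ⟦next to⟧} = {1, 2, 4, 7, 8, 9, 10}
⟦cup⟧ = {1, 2, 4, 5, 6, 7, 8}
… ∩ ⟦that bounced⟧ = {1, 2, 4, 5, 6, 7, 8} ∩ {1, 2, 4, 5, 6, 8, 10} = {1, 2, 4, 5, 6, 8}
… ∩ ⟦on 5⟧ = {1, 2, 4, 5, 6, 8} ∩ {1, 2, 3, 8, 9} = {1, 2, 8}
… ∩ ⟦next to 6⟧ = {1, 2, 8} ∩ {1, 2, 4, 7, 8, 9, 10} = {1, 2, 8}
So ⟦cup that bounced on 5 next to 6⟧ = {1, 2, 8}.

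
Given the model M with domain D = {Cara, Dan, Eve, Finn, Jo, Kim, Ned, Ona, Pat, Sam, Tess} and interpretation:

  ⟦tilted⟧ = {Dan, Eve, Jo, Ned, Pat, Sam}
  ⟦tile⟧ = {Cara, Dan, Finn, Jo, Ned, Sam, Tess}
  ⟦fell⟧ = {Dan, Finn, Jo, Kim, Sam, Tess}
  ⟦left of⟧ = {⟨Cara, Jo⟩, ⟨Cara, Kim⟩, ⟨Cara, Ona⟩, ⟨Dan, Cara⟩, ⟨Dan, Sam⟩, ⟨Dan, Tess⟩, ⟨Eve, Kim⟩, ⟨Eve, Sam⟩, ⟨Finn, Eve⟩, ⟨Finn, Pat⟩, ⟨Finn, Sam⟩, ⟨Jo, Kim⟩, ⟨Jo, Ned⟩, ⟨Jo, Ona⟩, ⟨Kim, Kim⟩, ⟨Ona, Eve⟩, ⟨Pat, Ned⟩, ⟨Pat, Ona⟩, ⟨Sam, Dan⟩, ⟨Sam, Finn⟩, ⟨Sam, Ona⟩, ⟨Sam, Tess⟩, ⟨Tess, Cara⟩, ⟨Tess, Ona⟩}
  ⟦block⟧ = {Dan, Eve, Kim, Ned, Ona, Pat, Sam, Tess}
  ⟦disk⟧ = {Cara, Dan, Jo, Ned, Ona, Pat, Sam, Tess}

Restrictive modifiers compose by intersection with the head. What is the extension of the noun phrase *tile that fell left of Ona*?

⟦that fell⟧ = ⟦fell⟧ = {Dan, Finn, Jo, Kim, Sam, Tess}
⟦left of Ona⟧ = {x : ⟨x, Ona⟩ ∈ ⟦left of⟧} = {Cara, Jo, Pat, Sam, Tess}
⟦tile⟧ = {Cara, Dan, Finn, Jo, Ned, Sam, Tess}
… ∩ ⟦that fell⟧ = {Cara, Dan, Finn, Jo, Ned, Sam, Tess} ∩ {Dan, Finn, Jo, Kim, Sam, Tess} = {Dan, Finn, Jo, Sam, Tess}
… ∩ ⟦left of Ona⟧ = {Dan, Finn, Jo, Sam, Tess} ∩ {Cara, Jo, Pat, Sam, Tess} = {Jo, Sam, Tess}
So ⟦tile that fell left of Ona⟧ = {Jo, Sam, Tess}.

{Jo, Sam, Tess}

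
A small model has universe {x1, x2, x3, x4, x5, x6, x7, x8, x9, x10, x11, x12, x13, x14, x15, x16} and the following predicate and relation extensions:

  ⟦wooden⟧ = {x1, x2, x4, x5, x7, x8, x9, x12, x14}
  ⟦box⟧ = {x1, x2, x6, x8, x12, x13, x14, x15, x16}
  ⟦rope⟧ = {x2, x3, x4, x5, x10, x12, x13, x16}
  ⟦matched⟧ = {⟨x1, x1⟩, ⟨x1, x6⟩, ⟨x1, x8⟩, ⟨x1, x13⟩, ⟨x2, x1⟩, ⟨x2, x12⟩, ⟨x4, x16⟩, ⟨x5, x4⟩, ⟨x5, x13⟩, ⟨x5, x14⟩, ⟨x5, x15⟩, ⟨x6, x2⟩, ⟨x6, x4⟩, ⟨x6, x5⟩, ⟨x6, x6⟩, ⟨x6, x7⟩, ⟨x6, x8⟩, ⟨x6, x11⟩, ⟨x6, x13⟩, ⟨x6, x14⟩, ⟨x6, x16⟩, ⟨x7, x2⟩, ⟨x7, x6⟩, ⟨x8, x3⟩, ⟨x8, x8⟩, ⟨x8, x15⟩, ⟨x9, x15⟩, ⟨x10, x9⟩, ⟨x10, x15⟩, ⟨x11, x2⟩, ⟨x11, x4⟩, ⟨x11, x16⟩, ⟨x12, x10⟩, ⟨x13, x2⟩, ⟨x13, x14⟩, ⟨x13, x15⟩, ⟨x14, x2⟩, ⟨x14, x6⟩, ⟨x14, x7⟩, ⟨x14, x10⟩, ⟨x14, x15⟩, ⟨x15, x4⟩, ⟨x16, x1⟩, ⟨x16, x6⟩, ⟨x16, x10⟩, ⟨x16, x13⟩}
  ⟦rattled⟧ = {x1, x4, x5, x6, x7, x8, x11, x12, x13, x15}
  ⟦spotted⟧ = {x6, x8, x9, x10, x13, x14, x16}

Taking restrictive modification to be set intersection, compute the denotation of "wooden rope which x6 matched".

⟦which x6 matched⟧ = {x : ⟨x6, x⟩ ∈ ⟦matched⟧} = {x2, x4, x5, x6, x7, x8, x11, x13, x14, x16}
⟦rope⟧ = {x2, x3, x4, x5, x10, x12, x13, x16}
… ∩ ⟦which x6 matched⟧ = {x2, x3, x4, x5, x10, x12, x13, x16} ∩ {x2, x4, x5, x6, x7, x8, x11, x13, x14, x16} = {x2, x4, x5, x13, x16}
… ∩ ⟦wooden⟧ = {x2, x4, x5, x13, x16} ∩ {x1, x2, x4, x5, x7, x8, x9, x12, x14} = {x2, x4, x5}
So ⟦wooden rope which x6 matched⟧ = {x2, x4, x5}.

{x2, x4, x5}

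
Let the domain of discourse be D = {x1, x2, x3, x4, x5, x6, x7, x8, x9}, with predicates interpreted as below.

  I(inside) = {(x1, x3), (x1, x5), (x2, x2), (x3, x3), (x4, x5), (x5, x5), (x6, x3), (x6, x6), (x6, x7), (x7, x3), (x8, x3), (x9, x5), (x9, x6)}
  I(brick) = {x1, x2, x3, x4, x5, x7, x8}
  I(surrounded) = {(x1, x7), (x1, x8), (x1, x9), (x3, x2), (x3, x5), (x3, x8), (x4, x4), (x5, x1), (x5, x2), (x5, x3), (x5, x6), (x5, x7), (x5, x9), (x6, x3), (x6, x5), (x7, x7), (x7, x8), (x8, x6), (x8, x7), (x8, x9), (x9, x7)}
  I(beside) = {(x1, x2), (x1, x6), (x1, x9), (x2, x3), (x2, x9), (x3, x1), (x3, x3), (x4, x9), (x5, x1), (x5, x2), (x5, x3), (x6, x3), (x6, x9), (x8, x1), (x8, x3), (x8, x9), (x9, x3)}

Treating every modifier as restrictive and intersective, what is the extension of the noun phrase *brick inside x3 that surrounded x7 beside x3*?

⟦inside x3⟧ = {x : ⟨x, x3⟩ ∈ ⟦inside⟧} = {x1, x3, x6, x7, x8}
⟦that surrounded x7⟧ = {x : ⟨x, x7⟩ ∈ ⟦surrounded⟧} = {x1, x5, x7, x8, x9}
⟦beside x3⟧ = {x : ⟨x, x3⟩ ∈ ⟦beside⟧} = {x2, x3, x5, x6, x8, x9}
⟦brick⟧ = {x1, x2, x3, x4, x5, x7, x8}
… ∩ ⟦inside x3⟧ = {x1, x2, x3, x4, x5, x7, x8} ∩ {x1, x3, x6, x7, x8} = {x1, x3, x7, x8}
… ∩ ⟦that surrounded x7⟧ = {x1, x3, x7, x8} ∩ {x1, x5, x7, x8, x9} = {x1, x7, x8}
… ∩ ⟦beside x3⟧ = {x1, x7, x8} ∩ {x2, x3, x5, x6, x8, x9} = {x8}
So ⟦brick inside x3 that surrounded x7 beside x3⟧ = {x8}.

{x8}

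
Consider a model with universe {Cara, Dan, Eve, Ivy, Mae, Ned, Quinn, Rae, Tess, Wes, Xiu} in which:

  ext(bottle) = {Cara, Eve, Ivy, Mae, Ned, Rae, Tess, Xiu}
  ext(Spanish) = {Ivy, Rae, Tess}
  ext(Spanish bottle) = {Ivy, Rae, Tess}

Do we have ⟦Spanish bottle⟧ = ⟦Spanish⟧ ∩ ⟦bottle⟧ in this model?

⟦Spanish⟧ ∩ ⟦bottle⟧ = {Ivy, Rae, Tess} ∩ {Cara, Eve, Ivy, Mae, Ned, Rae, Tess, Xiu} = {Ivy, Rae, Tess}
Observed ⟦Spanish bottle⟧ = {Ivy, Rae, Tess}.
These coincide, so the modifier is intersective here.

yes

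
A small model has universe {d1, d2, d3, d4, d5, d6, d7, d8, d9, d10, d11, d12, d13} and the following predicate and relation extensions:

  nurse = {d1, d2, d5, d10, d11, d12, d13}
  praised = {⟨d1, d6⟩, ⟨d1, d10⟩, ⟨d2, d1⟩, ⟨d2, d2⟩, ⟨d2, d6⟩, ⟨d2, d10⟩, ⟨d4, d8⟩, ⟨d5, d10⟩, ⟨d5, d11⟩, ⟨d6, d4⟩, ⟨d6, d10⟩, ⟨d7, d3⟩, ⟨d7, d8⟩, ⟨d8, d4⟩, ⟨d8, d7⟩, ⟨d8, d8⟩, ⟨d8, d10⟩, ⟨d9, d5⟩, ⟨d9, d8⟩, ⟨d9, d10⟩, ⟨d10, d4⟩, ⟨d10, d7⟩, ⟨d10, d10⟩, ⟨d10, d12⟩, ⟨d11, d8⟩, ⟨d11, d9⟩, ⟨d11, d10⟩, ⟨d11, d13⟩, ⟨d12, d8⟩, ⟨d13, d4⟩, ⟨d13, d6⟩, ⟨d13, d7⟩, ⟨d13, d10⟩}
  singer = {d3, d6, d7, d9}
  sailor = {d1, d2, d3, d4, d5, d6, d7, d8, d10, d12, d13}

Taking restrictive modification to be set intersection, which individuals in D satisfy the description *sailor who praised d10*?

⟦who praised d10⟧ = {x : ⟨x, d10⟩ ∈ ⟦praised⟧} = {d1, d2, d5, d6, d8, d9, d10, d11, d13}
⟦sailor⟧ = {d1, d2, d3, d4, d5, d6, d7, d8, d10, d12, d13}
… ∩ ⟦who praised d10⟧ = {d1, d2, d3, d4, d5, d6, d7, d8, d10, d12, d13} ∩ {d1, d2, d5, d6, d8, d9, d10, d11, d13} = {d1, d2, d5, d6, d8, d10, d13}
So ⟦sailor who praised d10⟧ = {d1, d2, d5, d6, d8, d10, d13}.

{d1, d2, d5, d6, d8, d10, d13}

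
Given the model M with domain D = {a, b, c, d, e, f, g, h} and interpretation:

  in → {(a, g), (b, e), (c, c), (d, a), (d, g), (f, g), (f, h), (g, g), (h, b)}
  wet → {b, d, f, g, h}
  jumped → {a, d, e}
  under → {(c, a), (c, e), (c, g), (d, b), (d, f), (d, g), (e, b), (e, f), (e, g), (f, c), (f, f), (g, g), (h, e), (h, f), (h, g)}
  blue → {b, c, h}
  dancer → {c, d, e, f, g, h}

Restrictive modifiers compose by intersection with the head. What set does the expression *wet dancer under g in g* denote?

{d, g}

⟦under g⟧ = {x : ⟨x, g⟩ ∈ ⟦under⟧} = {c, d, e, g, h}
⟦in g⟧ = {x : ⟨x, g⟩ ∈ ⟦in⟧} = {a, d, f, g}
⟦dancer⟧ = {c, d, e, f, g, h}
… ∩ ⟦under g⟧ = {c, d, e, f, g, h} ∩ {c, d, e, g, h} = {c, d, e, g, h}
… ∩ ⟦in g⟧ = {c, d, e, g, h} ∩ {a, d, f, g} = {d, g}
… ∩ ⟦wet⟧ = {d, g} ∩ {b, d, f, g, h} = {d, g}
So ⟦wet dancer under g in g⟧ = {d, g}.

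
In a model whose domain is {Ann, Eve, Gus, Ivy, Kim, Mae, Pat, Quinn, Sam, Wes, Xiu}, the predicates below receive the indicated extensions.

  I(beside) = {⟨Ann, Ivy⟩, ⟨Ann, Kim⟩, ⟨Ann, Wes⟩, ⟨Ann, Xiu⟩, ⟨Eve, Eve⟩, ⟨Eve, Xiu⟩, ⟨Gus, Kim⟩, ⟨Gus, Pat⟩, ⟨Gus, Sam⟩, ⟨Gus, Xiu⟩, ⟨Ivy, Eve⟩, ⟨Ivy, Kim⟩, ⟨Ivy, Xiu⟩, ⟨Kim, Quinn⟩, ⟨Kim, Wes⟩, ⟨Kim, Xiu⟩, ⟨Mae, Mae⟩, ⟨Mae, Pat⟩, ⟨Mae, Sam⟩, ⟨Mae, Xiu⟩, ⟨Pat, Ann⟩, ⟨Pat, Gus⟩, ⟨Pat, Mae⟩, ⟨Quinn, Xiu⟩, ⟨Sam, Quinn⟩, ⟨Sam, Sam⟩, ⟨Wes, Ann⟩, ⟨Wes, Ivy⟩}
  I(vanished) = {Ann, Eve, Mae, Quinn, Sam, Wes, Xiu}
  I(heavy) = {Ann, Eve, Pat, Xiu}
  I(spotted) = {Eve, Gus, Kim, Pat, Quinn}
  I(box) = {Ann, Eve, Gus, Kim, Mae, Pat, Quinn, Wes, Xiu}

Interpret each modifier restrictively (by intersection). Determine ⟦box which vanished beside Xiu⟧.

{Ann, Eve, Mae, Quinn}

⟦which vanished⟧ = ⟦vanished⟧ = {Ann, Eve, Mae, Quinn, Sam, Wes, Xiu}
⟦beside Xiu⟧ = {x : ⟨x, Xiu⟩ ∈ ⟦beside⟧} = {Ann, Eve, Gus, Ivy, Kim, Mae, Quinn}
⟦box⟧ = {Ann, Eve, Gus, Kim, Mae, Pat, Quinn, Wes, Xiu}
… ∩ ⟦which vanished⟧ = {Ann, Eve, Gus, Kim, Mae, Pat, Quinn, Wes, Xiu} ∩ {Ann, Eve, Mae, Quinn, Sam, Wes, Xiu} = {Ann, Eve, Mae, Quinn, Wes, Xiu}
… ∩ ⟦beside Xiu⟧ = {Ann, Eve, Mae, Quinn, Wes, Xiu} ∩ {Ann, Eve, Gus, Ivy, Kim, Mae, Quinn} = {Ann, Eve, Mae, Quinn}
So ⟦box which vanished beside Xiu⟧ = {Ann, Eve, Mae, Quinn}.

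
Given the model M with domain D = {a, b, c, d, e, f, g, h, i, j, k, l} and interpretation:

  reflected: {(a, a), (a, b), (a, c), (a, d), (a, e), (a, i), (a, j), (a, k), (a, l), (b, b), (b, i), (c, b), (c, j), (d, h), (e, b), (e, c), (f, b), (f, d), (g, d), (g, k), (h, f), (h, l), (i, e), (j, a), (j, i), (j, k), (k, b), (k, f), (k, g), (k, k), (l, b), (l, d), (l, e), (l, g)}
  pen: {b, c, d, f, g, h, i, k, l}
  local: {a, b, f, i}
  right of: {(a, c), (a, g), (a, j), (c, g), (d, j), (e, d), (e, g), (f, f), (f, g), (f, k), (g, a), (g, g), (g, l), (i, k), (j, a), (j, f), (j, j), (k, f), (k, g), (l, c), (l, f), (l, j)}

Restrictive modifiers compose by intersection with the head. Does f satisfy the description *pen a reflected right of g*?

no

⟦a reflected⟧ = {x : ⟨a, x⟩ ∈ ⟦reflected⟧} = {a, b, c, d, e, i, j, k, l}
⟦right of g⟧ = {x : ⟨x, g⟩ ∈ ⟦right of⟧} = {a, c, e, f, g, k}
⟦pen⟧ = {b, c, d, f, g, h, i, k, l}
… ∩ ⟦a reflected⟧ = {b, c, d, f, g, h, i, k, l} ∩ {a, b, c, d, e, i, j, k, l} = {b, c, d, i, k, l}
… ∩ ⟦right of g⟧ = {b, c, d, i, k, l} ∩ {a, c, e, f, g, k} = {c, k}
⟦pen a reflected right of g⟧ = {c, k}; f ∉ this set.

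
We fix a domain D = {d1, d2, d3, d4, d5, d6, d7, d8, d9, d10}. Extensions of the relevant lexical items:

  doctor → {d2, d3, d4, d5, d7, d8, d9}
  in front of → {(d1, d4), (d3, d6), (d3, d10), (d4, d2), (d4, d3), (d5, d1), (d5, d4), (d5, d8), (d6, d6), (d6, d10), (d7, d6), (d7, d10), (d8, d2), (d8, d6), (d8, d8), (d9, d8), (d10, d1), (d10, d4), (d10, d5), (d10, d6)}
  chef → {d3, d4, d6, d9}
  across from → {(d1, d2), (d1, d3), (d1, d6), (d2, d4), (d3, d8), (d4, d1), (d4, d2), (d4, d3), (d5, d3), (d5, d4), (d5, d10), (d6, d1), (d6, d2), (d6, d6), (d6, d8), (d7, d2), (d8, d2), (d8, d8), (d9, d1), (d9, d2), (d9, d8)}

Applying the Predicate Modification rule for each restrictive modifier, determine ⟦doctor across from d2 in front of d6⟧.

⟦across from d2⟧ = {x : ⟨x, d2⟩ ∈ ⟦across from⟧} = {d1, d4, d6, d7, d8, d9}
⟦in front of d6⟧ = {x : ⟨x, d6⟩ ∈ ⟦in front of⟧} = {d3, d6, d7, d8, d10}
⟦doctor⟧ = {d2, d3, d4, d5, d7, d8, d9}
… ∩ ⟦across from d2⟧ = {d2, d3, d4, d5, d7, d8, d9} ∩ {d1, d4, d6, d7, d8, d9} = {d4, d7, d8, d9}
… ∩ ⟦in front of d6⟧ = {d4, d7, d8, d9} ∩ {d3, d6, d7, d8, d10} = {d7, d8}
So ⟦doctor across from d2 in front of d6⟧ = {d7, d8}.

{d7, d8}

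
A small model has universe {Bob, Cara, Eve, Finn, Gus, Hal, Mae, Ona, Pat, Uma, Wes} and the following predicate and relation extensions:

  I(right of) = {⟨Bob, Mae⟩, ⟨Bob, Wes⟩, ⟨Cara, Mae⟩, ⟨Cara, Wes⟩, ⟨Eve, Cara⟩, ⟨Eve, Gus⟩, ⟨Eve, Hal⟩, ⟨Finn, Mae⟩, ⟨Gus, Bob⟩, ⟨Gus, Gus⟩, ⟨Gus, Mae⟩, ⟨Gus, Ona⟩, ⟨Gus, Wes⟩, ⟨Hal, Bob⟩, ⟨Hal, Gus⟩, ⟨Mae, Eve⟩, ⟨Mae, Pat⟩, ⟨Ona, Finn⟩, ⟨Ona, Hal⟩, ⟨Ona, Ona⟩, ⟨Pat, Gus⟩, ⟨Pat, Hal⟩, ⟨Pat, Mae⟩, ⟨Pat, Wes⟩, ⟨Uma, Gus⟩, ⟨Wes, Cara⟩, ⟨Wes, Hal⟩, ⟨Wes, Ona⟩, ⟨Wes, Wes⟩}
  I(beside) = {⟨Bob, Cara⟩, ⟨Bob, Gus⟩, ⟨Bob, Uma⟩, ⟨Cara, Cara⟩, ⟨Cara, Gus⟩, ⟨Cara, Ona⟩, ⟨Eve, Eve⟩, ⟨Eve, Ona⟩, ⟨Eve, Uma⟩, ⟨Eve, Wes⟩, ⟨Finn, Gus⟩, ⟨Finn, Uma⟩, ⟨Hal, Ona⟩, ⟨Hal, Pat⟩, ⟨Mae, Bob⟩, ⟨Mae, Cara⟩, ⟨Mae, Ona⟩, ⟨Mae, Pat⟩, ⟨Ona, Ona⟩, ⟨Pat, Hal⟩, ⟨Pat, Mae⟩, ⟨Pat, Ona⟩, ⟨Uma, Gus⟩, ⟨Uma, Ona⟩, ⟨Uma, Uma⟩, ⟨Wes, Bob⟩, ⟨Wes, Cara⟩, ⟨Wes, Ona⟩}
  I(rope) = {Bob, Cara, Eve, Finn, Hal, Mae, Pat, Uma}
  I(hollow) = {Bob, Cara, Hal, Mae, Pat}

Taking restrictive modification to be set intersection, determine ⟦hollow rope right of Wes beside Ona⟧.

⟦right of Wes⟧ = {x : ⟨x, Wes⟩ ∈ ⟦right of⟧} = {Bob, Cara, Gus, Pat, Wes}
⟦beside Ona⟧ = {x : ⟨x, Ona⟩ ∈ ⟦beside⟧} = {Cara, Eve, Hal, Mae, Ona, Pat, Uma, Wes}
⟦rope⟧ = {Bob, Cara, Eve, Finn, Hal, Mae, Pat, Uma}
… ∩ ⟦right of Wes⟧ = {Bob, Cara, Eve, Finn, Hal, Mae, Pat, Uma} ∩ {Bob, Cara, Gus, Pat, Wes} = {Bob, Cara, Pat}
… ∩ ⟦beside Ona⟧ = {Bob, Cara, Pat} ∩ {Cara, Eve, Hal, Mae, Ona, Pat, Uma, Wes} = {Cara, Pat}
… ∩ ⟦hollow⟧ = {Cara, Pat} ∩ {Bob, Cara, Hal, Mae, Pat} = {Cara, Pat}
So ⟦hollow rope right of Wes beside Ona⟧ = {Cara, Pat}.

{Cara, Pat}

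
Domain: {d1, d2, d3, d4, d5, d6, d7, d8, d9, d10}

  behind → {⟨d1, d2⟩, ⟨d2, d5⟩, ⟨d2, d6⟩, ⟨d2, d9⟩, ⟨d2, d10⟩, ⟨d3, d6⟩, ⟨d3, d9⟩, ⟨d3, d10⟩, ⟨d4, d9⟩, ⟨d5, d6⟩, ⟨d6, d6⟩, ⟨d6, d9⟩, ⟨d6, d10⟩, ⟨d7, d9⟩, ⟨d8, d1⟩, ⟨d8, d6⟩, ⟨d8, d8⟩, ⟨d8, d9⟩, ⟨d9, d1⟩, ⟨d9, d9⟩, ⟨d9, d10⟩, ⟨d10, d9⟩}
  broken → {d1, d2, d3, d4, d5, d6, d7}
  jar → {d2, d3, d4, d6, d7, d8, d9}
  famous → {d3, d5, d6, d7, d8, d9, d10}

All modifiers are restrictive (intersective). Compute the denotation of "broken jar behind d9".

{d2, d3, d4, d6, d7}

⟦behind d9⟧ = {x : ⟨x, d9⟩ ∈ ⟦behind⟧} = {d2, d3, d4, d6, d7, d8, d9, d10}
⟦jar⟧ = {d2, d3, d4, d6, d7, d8, d9}
… ∩ ⟦behind d9⟧ = {d2, d3, d4, d6, d7, d8, d9} ∩ {d2, d3, d4, d6, d7, d8, d9, d10} = {d2, d3, d4, d6, d7, d8, d9}
… ∩ ⟦broken⟧ = {d2, d3, d4, d6, d7, d8, d9} ∩ {d1, d2, d3, d4, d5, d6, d7} = {d2, d3, d4, d6, d7}
So ⟦broken jar behind d9⟧ = {d2, d3, d4, d6, d7}.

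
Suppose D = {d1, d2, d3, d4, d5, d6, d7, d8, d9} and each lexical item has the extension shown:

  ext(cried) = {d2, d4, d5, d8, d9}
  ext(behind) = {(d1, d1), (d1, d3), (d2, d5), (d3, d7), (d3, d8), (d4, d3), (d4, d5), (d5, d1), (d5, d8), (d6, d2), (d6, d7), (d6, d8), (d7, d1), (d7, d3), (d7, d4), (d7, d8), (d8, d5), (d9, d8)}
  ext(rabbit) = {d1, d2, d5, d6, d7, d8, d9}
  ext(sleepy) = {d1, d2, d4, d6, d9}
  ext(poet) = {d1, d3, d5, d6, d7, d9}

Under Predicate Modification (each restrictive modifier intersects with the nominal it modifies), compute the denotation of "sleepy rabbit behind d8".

{d6, d9}

⟦behind d8⟧ = {x : ⟨x, d8⟩ ∈ ⟦behind⟧} = {d3, d5, d6, d7, d9}
⟦rabbit⟧ = {d1, d2, d5, d6, d7, d8, d9}
… ∩ ⟦behind d8⟧ = {d1, d2, d5, d6, d7, d8, d9} ∩ {d3, d5, d6, d7, d9} = {d5, d6, d7, d9}
… ∩ ⟦sleepy⟧ = {d5, d6, d7, d9} ∩ {d1, d2, d4, d6, d9} = {d6, d9}
So ⟦sleepy rabbit behind d8⟧ = {d6, d9}.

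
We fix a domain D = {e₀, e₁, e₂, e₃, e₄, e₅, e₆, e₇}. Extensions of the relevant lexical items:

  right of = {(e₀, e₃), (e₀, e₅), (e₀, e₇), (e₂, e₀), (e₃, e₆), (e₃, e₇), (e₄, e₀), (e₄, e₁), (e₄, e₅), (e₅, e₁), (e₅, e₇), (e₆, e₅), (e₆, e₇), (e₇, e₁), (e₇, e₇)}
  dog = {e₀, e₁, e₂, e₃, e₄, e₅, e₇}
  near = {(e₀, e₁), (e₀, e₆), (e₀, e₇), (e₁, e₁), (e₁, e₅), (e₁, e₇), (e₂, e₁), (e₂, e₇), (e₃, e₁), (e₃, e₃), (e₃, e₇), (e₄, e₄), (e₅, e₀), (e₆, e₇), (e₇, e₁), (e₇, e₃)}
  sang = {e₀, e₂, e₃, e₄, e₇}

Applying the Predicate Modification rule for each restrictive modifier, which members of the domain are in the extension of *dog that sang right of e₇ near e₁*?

⟦that sang⟧ = ⟦sang⟧ = {e₀, e₂, e₃, e₄, e₇}
⟦right of e₇⟧ = {x : ⟨x, e₇⟩ ∈ ⟦right of⟧} = {e₀, e₃, e₅, e₆, e₇}
⟦near e₁⟧ = {x : ⟨x, e₁⟩ ∈ ⟦near⟧} = {e₀, e₁, e₂, e₃, e₇}
⟦dog⟧ = {e₀, e₁, e₂, e₃, e₄, e₅, e₇}
… ∩ ⟦that sang⟧ = {e₀, e₁, e₂, e₃, e₄, e₅, e₇} ∩ {e₀, e₂, e₃, e₄, e₇} = {e₀, e₂, e₃, e₄, e₇}
… ∩ ⟦right of e₇⟧ = {e₀, e₂, e₃, e₄, e₇} ∩ {e₀, e₃, e₅, e₆, e₇} = {e₀, e₃, e₇}
… ∩ ⟦near e₁⟧ = {e₀, e₃, e₇} ∩ {e₀, e₁, e₂, e₃, e₇} = {e₀, e₃, e₇}
So ⟦dog that sang right of e₇ near e₁⟧ = {e₀, e₃, e₇}.

{e₀, e₃, e₇}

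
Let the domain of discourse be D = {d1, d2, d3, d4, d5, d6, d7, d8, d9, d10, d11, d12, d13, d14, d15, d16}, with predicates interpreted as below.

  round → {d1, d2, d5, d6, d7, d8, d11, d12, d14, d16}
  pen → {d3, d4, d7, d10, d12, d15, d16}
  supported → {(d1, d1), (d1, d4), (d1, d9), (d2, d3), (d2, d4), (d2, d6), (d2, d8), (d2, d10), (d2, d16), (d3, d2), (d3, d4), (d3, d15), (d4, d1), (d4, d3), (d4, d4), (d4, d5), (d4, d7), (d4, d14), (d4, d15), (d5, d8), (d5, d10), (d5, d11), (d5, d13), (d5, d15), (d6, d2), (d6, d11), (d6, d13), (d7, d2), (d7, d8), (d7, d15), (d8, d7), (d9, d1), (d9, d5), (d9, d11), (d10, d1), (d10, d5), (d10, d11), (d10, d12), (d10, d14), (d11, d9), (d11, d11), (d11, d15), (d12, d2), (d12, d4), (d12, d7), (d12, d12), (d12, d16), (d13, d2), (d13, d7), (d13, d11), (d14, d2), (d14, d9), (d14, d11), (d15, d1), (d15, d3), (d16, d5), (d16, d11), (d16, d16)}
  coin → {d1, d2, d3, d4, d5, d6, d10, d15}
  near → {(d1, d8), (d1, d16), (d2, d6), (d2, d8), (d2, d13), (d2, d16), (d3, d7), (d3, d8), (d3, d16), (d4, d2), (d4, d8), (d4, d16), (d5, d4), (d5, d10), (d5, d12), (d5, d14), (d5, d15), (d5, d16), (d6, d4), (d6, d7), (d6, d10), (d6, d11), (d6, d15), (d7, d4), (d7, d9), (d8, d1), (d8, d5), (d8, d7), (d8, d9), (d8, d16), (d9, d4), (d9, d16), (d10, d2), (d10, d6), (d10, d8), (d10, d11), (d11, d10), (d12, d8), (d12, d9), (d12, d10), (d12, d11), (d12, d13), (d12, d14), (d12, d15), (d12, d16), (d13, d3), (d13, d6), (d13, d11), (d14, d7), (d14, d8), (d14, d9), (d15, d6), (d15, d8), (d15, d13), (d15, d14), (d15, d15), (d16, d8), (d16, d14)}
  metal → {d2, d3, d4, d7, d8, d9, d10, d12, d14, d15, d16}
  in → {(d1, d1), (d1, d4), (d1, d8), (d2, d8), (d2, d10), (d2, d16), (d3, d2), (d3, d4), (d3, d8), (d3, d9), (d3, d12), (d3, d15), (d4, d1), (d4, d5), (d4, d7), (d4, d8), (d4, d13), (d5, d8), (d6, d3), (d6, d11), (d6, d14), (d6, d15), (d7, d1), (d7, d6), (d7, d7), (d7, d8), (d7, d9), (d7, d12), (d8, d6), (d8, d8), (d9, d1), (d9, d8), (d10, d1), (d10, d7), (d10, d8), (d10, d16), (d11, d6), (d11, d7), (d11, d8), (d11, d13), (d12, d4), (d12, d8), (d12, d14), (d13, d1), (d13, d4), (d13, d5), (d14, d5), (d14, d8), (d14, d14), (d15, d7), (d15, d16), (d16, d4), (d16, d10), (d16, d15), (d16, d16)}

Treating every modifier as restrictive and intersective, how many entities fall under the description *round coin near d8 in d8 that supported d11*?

⟦near d8⟧ = {x : ⟨x, d8⟩ ∈ ⟦near⟧} = {d1, d2, d3, d4, d10, d12, d14, d15, d16}
⟦in d8⟧ = {x : ⟨x, d8⟩ ∈ ⟦in⟧} = {d1, d2, d3, d4, d5, d7, d8, d9, d10, d11, d12, d14}
⟦that supported d11⟧ = {x : ⟨x, d11⟩ ∈ ⟦supported⟧} = {d5, d6, d9, d10, d11, d13, d14, d16}
⟦coin⟧ = {d1, d2, d3, d4, d5, d6, d10, d15}
… ∩ ⟦near d8⟧ = {d1, d2, d3, d4, d5, d6, d10, d15} ∩ {d1, d2, d3, d4, d10, d12, d14, d15, d16} = {d1, d2, d3, d4, d10, d15}
… ∩ ⟦in d8⟧ = {d1, d2, d3, d4, d10, d15} ∩ {d1, d2, d3, d4, d5, d7, d8, d9, d10, d11, d12, d14} = {d1, d2, d3, d4, d10}
… ∩ ⟦that supported d11⟧ = {d1, d2, d3, d4, d10} ∩ {d5, d6, d9, d10, d11, d13, d14, d16} = {d10}
… ∩ ⟦round⟧ = {d10} ∩ {d1, d2, d5, d6, d7, d8, d11, d12, d14, d16} = ∅
⟦round coin near d8 in d8 that supported d11⟧ = ∅, so the cardinality is 0.

0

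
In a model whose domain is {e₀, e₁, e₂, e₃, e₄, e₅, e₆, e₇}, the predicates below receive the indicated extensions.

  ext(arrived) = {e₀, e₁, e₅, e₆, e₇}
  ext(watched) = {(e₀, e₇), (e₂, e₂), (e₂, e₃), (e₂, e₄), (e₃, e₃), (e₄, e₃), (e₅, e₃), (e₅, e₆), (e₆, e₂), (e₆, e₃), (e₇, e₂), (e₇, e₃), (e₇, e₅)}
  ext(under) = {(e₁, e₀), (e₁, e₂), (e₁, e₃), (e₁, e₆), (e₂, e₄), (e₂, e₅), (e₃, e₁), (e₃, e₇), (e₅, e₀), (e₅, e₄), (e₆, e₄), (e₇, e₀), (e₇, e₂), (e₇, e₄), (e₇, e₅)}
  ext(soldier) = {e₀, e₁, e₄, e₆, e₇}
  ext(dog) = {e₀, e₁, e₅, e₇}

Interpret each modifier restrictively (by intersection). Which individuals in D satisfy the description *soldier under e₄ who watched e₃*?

{e₆, e₇}

⟦under e₄⟧ = {x : ⟨x, e₄⟩ ∈ ⟦under⟧} = {e₂, e₅, e₆, e₇}
⟦who watched e₃⟧ = {x : ⟨x, e₃⟩ ∈ ⟦watched⟧} = {e₂, e₃, e₄, e₅, e₆, e₇}
⟦soldier⟧ = {e₀, e₁, e₄, e₆, e₇}
… ∩ ⟦under e₄⟧ = {e₀, e₁, e₄, e₆, e₇} ∩ {e₂, e₅, e₆, e₇} = {e₆, e₇}
… ∩ ⟦who watched e₃⟧ = {e₆, e₇} ∩ {e₂, e₃, e₄, e₅, e₆, e₇} = {e₆, e₇}
So ⟦soldier under e₄ who watched e₃⟧ = {e₆, e₇}.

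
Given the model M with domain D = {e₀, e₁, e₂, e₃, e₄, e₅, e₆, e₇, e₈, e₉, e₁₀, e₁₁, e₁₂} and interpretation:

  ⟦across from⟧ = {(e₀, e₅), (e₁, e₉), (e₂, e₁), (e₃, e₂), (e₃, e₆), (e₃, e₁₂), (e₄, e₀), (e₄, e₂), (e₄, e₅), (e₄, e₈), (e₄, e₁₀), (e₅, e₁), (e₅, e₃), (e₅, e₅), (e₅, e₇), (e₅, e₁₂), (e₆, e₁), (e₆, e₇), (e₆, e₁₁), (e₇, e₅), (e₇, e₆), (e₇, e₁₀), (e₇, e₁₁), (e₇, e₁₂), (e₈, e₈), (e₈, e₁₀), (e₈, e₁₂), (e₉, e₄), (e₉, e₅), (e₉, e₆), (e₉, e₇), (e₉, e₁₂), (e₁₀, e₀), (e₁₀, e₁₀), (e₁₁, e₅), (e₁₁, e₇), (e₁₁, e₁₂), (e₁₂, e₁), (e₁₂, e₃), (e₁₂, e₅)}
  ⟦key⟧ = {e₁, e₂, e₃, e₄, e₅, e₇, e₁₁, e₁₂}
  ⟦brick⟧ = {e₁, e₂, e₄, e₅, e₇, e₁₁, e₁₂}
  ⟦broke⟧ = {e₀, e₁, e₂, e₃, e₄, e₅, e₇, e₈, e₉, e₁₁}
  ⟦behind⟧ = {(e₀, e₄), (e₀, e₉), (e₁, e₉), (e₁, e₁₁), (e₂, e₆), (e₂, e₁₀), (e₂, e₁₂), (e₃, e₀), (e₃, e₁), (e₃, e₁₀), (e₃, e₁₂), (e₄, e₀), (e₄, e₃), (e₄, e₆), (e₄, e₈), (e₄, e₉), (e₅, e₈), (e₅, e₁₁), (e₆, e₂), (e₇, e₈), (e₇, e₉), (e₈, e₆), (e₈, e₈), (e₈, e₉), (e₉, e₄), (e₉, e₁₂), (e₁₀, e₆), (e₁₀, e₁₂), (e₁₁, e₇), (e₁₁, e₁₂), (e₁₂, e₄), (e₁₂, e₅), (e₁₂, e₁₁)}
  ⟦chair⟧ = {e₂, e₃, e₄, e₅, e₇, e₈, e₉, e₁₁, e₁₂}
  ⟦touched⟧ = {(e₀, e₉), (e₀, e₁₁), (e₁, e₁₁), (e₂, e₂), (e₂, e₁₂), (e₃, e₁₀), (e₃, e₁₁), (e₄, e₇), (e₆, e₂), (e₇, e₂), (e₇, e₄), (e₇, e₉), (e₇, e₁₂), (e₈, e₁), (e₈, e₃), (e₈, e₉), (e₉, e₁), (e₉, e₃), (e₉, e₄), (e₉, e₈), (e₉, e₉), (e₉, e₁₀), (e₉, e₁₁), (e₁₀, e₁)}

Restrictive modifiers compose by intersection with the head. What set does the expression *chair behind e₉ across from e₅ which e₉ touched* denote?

{e₄}

⟦behind e₉⟧ = {x : ⟨x, e₉⟩ ∈ ⟦behind⟧} = {e₀, e₁, e₄, e₇, e₈}
⟦across from e₅⟧ = {x : ⟨x, e₅⟩ ∈ ⟦across from⟧} = {e₀, e₄, e₅, e₇, e₉, e₁₁, e₁₂}
⟦which e₉ touched⟧ = {x : ⟨e₉, x⟩ ∈ ⟦touched⟧} = {e₁, e₃, e₄, e₈, e₉, e₁₀, e₁₁}
⟦chair⟧ = {e₂, e₃, e₄, e₅, e₇, e₈, e₉, e₁₁, e₁₂}
… ∩ ⟦behind e₉⟧ = {e₂, e₃, e₄, e₅, e₇, e₈, e₉, e₁₁, e₁₂} ∩ {e₀, e₁, e₄, e₇, e₈} = {e₄, e₇, e₈}
… ∩ ⟦across from e₅⟧ = {e₄, e₇, e₈} ∩ {e₀, e₄, e₅, e₇, e₉, e₁₁, e₁₂} = {e₄, e₇}
… ∩ ⟦which e₉ touched⟧ = {e₄, e₇} ∩ {e₁, e₃, e₄, e₈, e₉, e₁₀, e₁₁} = {e₄}
So ⟦chair behind e₉ across from e₅ which e₉ touched⟧ = {e₄}.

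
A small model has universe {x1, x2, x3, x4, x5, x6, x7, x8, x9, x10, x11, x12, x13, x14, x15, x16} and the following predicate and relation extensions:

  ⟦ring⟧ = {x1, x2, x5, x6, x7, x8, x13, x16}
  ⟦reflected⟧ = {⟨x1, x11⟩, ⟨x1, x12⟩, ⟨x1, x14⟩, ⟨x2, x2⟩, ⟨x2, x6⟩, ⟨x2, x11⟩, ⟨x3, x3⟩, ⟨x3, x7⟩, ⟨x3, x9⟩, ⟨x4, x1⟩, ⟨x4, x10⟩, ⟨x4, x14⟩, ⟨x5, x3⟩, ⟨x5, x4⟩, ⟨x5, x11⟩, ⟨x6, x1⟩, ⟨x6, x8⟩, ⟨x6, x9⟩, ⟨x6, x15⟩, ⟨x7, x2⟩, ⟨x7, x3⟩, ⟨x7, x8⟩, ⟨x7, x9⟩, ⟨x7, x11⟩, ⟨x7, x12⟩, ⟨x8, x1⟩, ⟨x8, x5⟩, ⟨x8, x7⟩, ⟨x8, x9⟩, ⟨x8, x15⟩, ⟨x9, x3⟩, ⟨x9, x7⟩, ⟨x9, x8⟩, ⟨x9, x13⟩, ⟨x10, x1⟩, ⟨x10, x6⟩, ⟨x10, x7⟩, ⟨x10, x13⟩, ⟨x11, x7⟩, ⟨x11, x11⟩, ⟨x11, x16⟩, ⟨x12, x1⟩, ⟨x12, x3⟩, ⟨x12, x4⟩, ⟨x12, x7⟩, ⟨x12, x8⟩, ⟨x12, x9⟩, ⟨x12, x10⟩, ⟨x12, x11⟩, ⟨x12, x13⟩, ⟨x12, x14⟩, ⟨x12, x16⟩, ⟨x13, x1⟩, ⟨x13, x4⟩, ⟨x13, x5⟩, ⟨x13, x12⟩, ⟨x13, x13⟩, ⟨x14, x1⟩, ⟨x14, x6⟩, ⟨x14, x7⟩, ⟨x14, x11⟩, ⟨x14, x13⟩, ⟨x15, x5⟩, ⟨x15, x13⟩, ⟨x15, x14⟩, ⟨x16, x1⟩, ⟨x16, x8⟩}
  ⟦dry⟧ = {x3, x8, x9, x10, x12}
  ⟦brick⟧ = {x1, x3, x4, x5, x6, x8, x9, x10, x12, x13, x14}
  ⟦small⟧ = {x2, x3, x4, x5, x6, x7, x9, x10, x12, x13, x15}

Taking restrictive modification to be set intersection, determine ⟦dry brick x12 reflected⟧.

{x3, x8, x9, x10}

⟦x12 reflected⟧ = {x : ⟨x12, x⟩ ∈ ⟦reflected⟧} = {x1, x3, x4, x7, x8, x9, x10, x11, x13, x14, x16}
⟦brick⟧ = {x1, x3, x4, x5, x6, x8, x9, x10, x12, x13, x14}
… ∩ ⟦x12 reflected⟧ = {x1, x3, x4, x5, x6, x8, x9, x10, x12, x13, x14} ∩ {x1, x3, x4, x7, x8, x9, x10, x11, x13, x14, x16} = {x1, x3, x4, x8, x9, x10, x13, x14}
… ∩ ⟦dry⟧ = {x1, x3, x4, x8, x9, x10, x13, x14} ∩ {x3, x8, x9, x10, x12} = {x3, x8, x9, x10}
So ⟦dry brick x12 reflected⟧ = {x3, x8, x9, x10}.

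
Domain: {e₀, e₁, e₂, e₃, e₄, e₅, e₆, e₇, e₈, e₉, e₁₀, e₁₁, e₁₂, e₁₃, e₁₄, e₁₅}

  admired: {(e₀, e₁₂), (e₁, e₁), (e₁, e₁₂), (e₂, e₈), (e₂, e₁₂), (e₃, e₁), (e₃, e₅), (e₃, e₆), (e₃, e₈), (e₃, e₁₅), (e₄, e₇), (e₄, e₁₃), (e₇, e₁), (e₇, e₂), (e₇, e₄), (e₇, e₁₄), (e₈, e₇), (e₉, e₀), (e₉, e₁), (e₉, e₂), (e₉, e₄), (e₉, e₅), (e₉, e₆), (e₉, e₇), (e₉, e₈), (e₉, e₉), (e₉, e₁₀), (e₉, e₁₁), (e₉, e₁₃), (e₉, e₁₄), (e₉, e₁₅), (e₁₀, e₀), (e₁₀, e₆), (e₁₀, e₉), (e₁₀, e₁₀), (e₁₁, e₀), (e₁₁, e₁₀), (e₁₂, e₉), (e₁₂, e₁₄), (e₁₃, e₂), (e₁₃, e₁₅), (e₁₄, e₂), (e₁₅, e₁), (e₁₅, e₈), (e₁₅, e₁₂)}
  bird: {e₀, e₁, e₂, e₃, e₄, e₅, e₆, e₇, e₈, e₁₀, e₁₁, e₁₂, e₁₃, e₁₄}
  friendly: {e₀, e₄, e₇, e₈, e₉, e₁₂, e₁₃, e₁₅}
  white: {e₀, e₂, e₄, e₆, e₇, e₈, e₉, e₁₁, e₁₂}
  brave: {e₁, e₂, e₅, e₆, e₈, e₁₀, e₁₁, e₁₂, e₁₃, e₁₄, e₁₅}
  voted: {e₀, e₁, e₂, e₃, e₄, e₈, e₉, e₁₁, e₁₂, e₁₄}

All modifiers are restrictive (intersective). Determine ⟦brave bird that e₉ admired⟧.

⟦that e₉ admired⟧ = {x : ⟨e₉, x⟩ ∈ ⟦admired⟧} = {e₀, e₁, e₂, e₄, e₅, e₆, e₇, e₈, e₉, e₁₀, e₁₁, e₁₃, e₁₄, e₁₅}
⟦bird⟧ = {e₀, e₁, e₂, e₃, e₄, e₅, e₆, e₇, e₈, e₁₀, e₁₁, e₁₂, e₁₃, e₁₄}
… ∩ ⟦that e₉ admired⟧ = {e₀, e₁, e₂, e₃, e₄, e₅, e₆, e₇, e₈, e₁₀, e₁₁, e₁₂, e₁₃, e₁₄} ∩ {e₀, e₁, e₂, e₄, e₅, e₆, e₇, e₈, e₉, e₁₀, e₁₁, e₁₃, e₁₄, e₁₅} = {e₀, e₁, e₂, e₄, e₅, e₆, e₇, e₈, e₁₀, e₁₁, e₁₃, e₁₄}
… ∩ ⟦brave⟧ = {e₀, e₁, e₂, e₄, e₅, e₆, e₇, e₈, e₁₀, e₁₁, e₁₃, e₁₄} ∩ {e₁, e₂, e₅, e₆, e₈, e₁₀, e₁₁, e₁₂, e₁₃, e₁₄, e₁₅} = {e₁, e₂, e₅, e₆, e₈, e₁₀, e₁₁, e₁₃, e₁₄}
So ⟦brave bird that e₉ admired⟧ = {e₁, e₂, e₅, e₆, e₈, e₁₀, e₁₁, e₁₃, e₁₄}.

{e₁, e₂, e₅, e₆, e₈, e₁₀, e₁₁, e₁₃, e₁₄}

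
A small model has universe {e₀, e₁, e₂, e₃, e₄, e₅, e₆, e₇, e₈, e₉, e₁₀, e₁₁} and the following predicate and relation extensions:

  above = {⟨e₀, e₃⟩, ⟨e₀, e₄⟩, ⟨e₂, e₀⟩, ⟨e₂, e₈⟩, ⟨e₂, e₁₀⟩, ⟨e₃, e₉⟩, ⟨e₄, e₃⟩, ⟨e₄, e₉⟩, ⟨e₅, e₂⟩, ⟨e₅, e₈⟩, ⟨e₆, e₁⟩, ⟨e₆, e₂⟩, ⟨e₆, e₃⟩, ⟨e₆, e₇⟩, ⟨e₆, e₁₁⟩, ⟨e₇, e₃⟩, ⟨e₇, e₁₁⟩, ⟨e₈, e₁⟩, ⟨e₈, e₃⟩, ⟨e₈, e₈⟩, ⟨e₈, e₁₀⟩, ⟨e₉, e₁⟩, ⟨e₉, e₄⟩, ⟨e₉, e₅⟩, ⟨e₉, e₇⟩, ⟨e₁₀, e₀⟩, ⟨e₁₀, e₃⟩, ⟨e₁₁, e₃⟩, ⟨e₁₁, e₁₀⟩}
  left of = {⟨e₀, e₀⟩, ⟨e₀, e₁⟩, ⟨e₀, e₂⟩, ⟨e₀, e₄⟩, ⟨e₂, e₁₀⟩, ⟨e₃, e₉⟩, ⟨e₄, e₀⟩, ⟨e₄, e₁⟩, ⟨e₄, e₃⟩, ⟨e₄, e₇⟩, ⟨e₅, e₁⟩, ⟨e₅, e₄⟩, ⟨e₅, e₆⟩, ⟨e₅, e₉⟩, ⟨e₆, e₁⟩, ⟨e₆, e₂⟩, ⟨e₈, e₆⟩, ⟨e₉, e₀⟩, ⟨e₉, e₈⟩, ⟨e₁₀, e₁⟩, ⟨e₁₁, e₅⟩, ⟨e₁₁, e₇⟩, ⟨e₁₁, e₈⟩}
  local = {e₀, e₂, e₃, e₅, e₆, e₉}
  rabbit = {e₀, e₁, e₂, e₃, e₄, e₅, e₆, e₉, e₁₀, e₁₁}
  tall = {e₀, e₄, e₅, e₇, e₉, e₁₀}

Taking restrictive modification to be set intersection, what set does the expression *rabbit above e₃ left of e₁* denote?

{e₀, e₄, e₆, e₁₀}

⟦above e₃⟧ = {x : ⟨x, e₃⟩ ∈ ⟦above⟧} = {e₀, e₄, e₆, e₇, e₈, e₁₀, e₁₁}
⟦left of e₁⟧ = {x : ⟨x, e₁⟩ ∈ ⟦left of⟧} = {e₀, e₄, e₅, e₆, e₁₀}
⟦rabbit⟧ = {e₀, e₁, e₂, e₃, e₄, e₅, e₆, e₉, e₁₀, e₁₁}
… ∩ ⟦above e₃⟧ = {e₀, e₁, e₂, e₃, e₄, e₅, e₆, e₉, e₁₀, e₁₁} ∩ {e₀, e₄, e₆, e₇, e₈, e₁₀, e₁₁} = {e₀, e₄, e₆, e₁₀, e₁₁}
… ∩ ⟦left of e₁⟧ = {e₀, e₄, e₆, e₁₀, e₁₁} ∩ {e₀, e₄, e₅, e₆, e₁₀} = {e₀, e₄, e₆, e₁₀}
So ⟦rabbit above e₃ left of e₁⟧ = {e₀, e₄, e₆, e₁₀}.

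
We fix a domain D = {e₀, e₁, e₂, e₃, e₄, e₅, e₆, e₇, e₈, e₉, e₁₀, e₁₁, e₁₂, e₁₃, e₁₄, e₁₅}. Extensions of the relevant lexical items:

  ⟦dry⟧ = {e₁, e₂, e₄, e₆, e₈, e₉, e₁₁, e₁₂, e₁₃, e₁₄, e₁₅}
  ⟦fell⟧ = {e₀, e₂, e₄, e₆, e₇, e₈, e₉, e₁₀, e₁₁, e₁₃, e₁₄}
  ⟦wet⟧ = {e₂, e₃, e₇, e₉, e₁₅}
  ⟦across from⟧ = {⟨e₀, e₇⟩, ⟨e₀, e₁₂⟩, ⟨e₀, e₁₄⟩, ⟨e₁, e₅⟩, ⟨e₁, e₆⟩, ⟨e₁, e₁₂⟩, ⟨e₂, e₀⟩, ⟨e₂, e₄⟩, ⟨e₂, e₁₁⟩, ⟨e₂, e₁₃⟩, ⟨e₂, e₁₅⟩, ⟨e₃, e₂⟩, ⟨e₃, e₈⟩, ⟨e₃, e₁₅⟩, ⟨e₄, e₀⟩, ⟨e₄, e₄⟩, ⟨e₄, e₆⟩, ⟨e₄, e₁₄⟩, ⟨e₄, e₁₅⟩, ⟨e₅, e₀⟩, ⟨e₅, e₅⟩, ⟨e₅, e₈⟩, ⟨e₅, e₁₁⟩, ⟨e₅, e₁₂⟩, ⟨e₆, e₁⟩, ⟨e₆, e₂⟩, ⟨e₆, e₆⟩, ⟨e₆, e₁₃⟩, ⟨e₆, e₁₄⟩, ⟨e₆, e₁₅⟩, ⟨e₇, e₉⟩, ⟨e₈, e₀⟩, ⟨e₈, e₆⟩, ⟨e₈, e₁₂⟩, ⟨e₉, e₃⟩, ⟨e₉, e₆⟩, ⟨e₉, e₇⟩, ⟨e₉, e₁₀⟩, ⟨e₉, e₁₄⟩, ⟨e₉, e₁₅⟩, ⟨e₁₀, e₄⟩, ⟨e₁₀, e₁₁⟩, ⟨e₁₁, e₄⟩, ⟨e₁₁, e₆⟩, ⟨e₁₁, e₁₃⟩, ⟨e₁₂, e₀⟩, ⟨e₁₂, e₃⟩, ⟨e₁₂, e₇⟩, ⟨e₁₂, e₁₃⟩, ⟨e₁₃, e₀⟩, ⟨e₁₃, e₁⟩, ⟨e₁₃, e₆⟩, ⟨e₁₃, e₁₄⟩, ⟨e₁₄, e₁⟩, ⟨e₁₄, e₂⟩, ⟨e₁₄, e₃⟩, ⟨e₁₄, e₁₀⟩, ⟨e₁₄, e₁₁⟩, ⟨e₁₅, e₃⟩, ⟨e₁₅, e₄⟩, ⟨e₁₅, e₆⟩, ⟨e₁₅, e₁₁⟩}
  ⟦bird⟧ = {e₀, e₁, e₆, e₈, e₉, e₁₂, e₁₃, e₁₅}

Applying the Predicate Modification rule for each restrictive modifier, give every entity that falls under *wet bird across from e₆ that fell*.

⟦across from e₆⟧ = {x : ⟨x, e₆⟩ ∈ ⟦across from⟧} = {e₁, e₄, e₆, e₈, e₉, e₁₁, e₁₃, e₁₅}
⟦that fell⟧ = ⟦fell⟧ = {e₀, e₂, e₄, e₆, e₇, e₈, e₉, e₁₀, e₁₁, e₁₃, e₁₄}
⟦bird⟧ = {e₀, e₁, e₆, e₈, e₉, e₁₂, e₁₃, e₁₅}
… ∩ ⟦across from e₆⟧ = {e₀, e₁, e₆, e₈, e₉, e₁₂, e₁₃, e₁₅} ∩ {e₁, e₄, e₆, e₈, e₉, e₁₁, e₁₃, e₁₅} = {e₁, e₆, e₈, e₉, e₁₃, e₁₅}
… ∩ ⟦that fell⟧ = {e₁, e₆, e₈, e₉, e₁₃, e₁₅} ∩ {e₀, e₂, e₄, e₆, e₇, e₈, e₉, e₁₀, e₁₁, e₁₃, e₁₄} = {e₆, e₈, e₉, e₁₃}
… ∩ ⟦wet⟧ = {e₆, e₈, e₉, e₁₃} ∩ {e₂, e₃, e₇, e₉, e₁₅} = {e₉}
So ⟦wet bird across from e₆ that fell⟧ = {e₉}.

{e₉}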